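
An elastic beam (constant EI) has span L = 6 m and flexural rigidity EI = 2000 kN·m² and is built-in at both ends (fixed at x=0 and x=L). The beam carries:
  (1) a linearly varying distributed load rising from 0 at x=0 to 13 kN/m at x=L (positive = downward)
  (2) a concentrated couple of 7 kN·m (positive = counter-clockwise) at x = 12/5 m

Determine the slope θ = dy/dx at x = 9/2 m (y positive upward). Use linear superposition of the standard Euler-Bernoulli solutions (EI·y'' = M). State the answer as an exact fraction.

θ(9/2) = 62547/12800000 rad

Load 1 — triangular load w₀=13 kN/m (0→w₀ over full span):
  θ_1 = -w₀(2x(L-x)(L-2x)(x+2L)+x²(L-x)²)/(120LEI) = -13·(2·(9/2)·(6-(9/2))·(6-2·(9/2))·((9/2)+2·6)+(9/2)²·(6-(9/2))²)/(120·6·2000) = 14391/2560000 rad
Load 2 — applied couple M₀=7 kN·m at a=12/5 m (b=L-a=18/5):
  θ_2 = (R_Ax²/2 - M_Ax - M₀(x-a))/EI  [x>a] with R_A=42/25, M_A=21/25 = ((42/25)·(9/2)²/2 - (21/25)·(9/2) - 7·((9/2)-(12/5)))/2000 = -147/200000 rad
Superposition: θ = Σ θ_i = 62547/12800000 rad ≈ 0.004886 rad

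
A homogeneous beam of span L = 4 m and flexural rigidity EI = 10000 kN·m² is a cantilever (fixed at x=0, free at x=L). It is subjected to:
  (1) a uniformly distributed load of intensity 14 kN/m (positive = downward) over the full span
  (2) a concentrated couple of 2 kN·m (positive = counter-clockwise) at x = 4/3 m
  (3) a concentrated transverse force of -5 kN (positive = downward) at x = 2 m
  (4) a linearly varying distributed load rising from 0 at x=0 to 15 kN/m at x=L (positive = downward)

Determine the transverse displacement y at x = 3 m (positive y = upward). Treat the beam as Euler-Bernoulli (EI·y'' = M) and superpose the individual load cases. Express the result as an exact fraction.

y(3) = -144659/2880000 m

Load 1 — uniform load w=14 kN/m over full span:
  y_1 = -wx²(x²-4Lx+6L²)/(24EI) = -14·3²·(3²-4·4·3+6·4²)/(24·10000) = -1197/40000 m
Load 2 — applied couple M₀=2 kN·m at a=4/3 m (b=L-a=8/3):
  y_2 = M₀a(2x-a)/(2EI)  [x>a] = 2·(4/3)·(2·3-(4/3))/(2·10000) = 7/11250 m
Load 3 — point force P=-5 kN at a=2 m (b=L-a=2):
  y_3 = -Pa²(3x-a)/(6EI)  [x>a] = -(-5)·2²·(3·3-2)/(6·10000) = 7/3000 m
Load 4 — triangular load w₀=15 kN/m (0→w₀ over full span):
  y_4 = (w₀Lx³/12-w₀L²x²/6-w₀x⁵/(120L))/EI = (15·4·3³/12-15·4²·3²/6-15·3⁵/(120·4))/10000 = -7443/320000 m
Superposition: y = Σ y_i = -144659/2880000 m ≈ -0.050229 m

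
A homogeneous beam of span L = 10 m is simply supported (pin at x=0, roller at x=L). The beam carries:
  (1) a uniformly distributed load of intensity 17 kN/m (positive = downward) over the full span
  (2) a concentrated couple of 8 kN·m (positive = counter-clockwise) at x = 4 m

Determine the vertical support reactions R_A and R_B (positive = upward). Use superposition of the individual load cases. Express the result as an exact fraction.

Load 1 — uniform load w=17 kN/m over full span:
  R_A = wL/2 = 17·10/2 = 85 kN
  R_B = wL/2 = 17·10/2 = 85 kN
Load 2 — applied couple M₀=8 kN·m at a=4 m (b=L-a=6):
  R_A = M₀/L = 8/10 = 4/5 kN
  R_B = -M₀/L = -8/10 = -4/5 kN
Superposition: R_A = 429/5 kN, R_B = 421/5 kN

R_A = 429/5 kN, R_B = 421/5 kN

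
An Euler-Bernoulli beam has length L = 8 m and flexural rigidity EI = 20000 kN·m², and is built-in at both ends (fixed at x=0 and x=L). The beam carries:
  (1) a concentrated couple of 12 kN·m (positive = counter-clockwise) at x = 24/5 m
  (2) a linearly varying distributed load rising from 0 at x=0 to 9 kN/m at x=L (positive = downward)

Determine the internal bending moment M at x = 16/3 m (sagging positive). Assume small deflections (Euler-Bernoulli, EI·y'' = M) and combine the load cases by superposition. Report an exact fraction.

M(16/3) = 1268/225 kN·m

Load 1 — applied couple M₀=12 kN·m at a=24/5 m (b=L-a=16/5):
  M_1 = R_Ax - M_A - M₀  [x>a] with R_A=54/25, M_A=96/25 = (54/25)·(16/3) - (96/25) - 12 = -108/25 kN·m
Load 2 — triangular load w₀=9 kN/m (0→w₀ over full span):
  M_2 = 3w₀Lx/20 - w₀L²/30 - w₀x³/(6L) = 3·9·8·(16/3)/20 - 9·8²/30 - 9·(16/3)³/(6·8) = 448/45 kN·m
Superposition: M = Σ M_i = 1268/225 kN·m ≈ 5.635556 kN·m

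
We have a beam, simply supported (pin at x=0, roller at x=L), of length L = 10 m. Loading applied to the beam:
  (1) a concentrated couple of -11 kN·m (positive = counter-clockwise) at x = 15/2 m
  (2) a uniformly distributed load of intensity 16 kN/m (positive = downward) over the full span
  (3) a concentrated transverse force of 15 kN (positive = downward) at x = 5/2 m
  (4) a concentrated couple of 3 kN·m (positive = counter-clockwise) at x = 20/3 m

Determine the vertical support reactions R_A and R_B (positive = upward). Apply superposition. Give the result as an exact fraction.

Load 1 — applied couple M₀=-11 kN·m at a=15/2 m (b=L-a=5/2):
  R_A = M₀/L = (-11)/10 = -11/10 kN
  R_B = -M₀/L = -(-11)/10 = 11/10 kN
Load 2 — uniform load w=16 kN/m over full span:
  R_A = wL/2 = 16·10/2 = 80 kN
  R_B = wL/2 = 16·10/2 = 80 kN
Load 3 — point force P=15 kN at a=5/2 m (b=L-a=15/2):
  R_A = Pb/L = 15·(15/2)/10 = 45/4 kN
  R_B = Pa/L = 15·(5/2)/10 = 15/4 kN
Load 4 — applied couple M₀=3 kN·m at a=20/3 m (b=L-a=10/3):
  R_A = M₀/L = 3/10 kN
  R_B = -M₀/L = -3/10 kN
Superposition: R_A = 1809/20 kN, R_B = 1691/20 kN

R_A = 1809/20 kN, R_B = 1691/20 kN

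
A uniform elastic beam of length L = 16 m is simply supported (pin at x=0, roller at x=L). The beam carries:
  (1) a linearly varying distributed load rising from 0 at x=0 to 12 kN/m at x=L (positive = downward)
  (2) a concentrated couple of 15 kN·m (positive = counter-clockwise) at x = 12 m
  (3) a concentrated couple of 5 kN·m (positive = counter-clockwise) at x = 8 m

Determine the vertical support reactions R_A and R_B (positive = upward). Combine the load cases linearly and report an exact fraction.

R_A = 133/4 kN, R_B = 251/4 kN

Load 1 — triangular load w₀=12 kN/m (0→w₀ over full span):
  R_A = w₀L/6 = 12·16/6 = 32 kN
  R_B = w₀L/3 = 12·16/3 = 64 kN
Load 2 — applied couple M₀=15 kN·m at a=12 m (b=L-a=4):
  R_A = M₀/L = 15/16 kN
  R_B = -M₀/L = -15/16 kN
Load 3 — applied couple M₀=5 kN·m at a=8 m (b=L-a=8):
  R_A = M₀/L = 5/16 kN
  R_B = -M₀/L = -5/16 kN
Superposition: R_A = 133/4 kN, R_B = 251/4 kN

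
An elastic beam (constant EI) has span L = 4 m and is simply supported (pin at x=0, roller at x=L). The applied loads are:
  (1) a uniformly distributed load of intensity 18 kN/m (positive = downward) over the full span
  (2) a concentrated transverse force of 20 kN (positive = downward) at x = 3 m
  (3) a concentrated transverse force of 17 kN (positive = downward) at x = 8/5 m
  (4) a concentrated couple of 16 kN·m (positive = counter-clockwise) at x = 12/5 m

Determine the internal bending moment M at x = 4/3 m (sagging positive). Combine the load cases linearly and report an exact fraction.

Load 1 — uniform load w=18 kN/m over full span:
  M_1 = wx(L-x)/2 = 18·(4/3)·(4-(4/3))/2 = 32 kN·m
Load 2 — point force P=20 kN at a=3 m (b=L-a=1):
  M_2 = Pbx/L  [x≤a] = 20·1·(4/3)/4 = 20/3 kN·m
Load 3 — point force P=17 kN at a=8/5 m (b=L-a=12/5):
  M_3 = Pbx/L  [x≤a] = 17·(12/5)·(4/3)/4 = 68/5 kN·m
Load 4 — applied couple M₀=16 kN·m at a=12/5 m (b=L-a=8/5):
  M_4 = M₀x/L  [x≤a] = 16·(4/3)/4 = 16/3 kN·m
Superposition: M = Σ M_i = 288/5 kN·m ≈ 57.600000 kN·m

M(4/3) = 288/5 kN·m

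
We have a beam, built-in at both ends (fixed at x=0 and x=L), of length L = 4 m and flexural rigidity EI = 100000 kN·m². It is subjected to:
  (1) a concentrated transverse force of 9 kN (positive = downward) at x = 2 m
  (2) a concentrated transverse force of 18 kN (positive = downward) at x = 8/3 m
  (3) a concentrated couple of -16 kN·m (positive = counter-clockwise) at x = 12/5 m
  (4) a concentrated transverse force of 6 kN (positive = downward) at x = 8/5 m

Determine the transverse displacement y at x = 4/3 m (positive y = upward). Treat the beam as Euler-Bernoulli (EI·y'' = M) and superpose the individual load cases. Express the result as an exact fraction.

Load 1 — point force P=9 kN at a=2 m (b=L-a=2):
  y_1 = -Pb²x²(3aL-(3a+b)x)/(6L³EI)  [x≤a] = -9·2²·(4/3)²·(3·2·4-(3·2+2)·(4/3))/(6·4³·100000) = -1/45000 m
Load 2 — point force P=18 kN at a=8/3 m (b=L-a=4/3):
  y_2 = -Pb²x²(3aL-(3a+b)x)/(6L³EI)  [x≤a] = -18·(4/3)²·(4/3)²·(3·(8/3)·4-(3·(8/3)+(4/3))·(4/3))/(6·4³·100000) = -22/759375 m
Load 3 — applied couple M₀=-16 kN·m at a=12/5 m (b=L-a=8/5):
  y_3 = (R_Ax³/6 - M_Ax²/2)/EI  [x≤a] with R_A=-144/25, M_A=-128/25 = ((-144/25)·(4/3)³/6 - (-128/25)·(4/3)²/2)/100000 = 16/703125 m
Load 4 — point force P=6 kN at a=8/5 m (b=L-a=12/5):
  y_4 = -Pb²x²(3aL-(3a+b)x)/(6L³EI)  [x≤a] = -6·(12/5)²·(4/3)²·(3·(8/5)·4-(3·(8/5)+(12/5))·(4/3))/(6·4³·100000) = -6/390625 m
Superposition: y = Σ y_i = -33259/759375000 m ≈ -0.000044 m

y(4/3) = -33259/759375000 m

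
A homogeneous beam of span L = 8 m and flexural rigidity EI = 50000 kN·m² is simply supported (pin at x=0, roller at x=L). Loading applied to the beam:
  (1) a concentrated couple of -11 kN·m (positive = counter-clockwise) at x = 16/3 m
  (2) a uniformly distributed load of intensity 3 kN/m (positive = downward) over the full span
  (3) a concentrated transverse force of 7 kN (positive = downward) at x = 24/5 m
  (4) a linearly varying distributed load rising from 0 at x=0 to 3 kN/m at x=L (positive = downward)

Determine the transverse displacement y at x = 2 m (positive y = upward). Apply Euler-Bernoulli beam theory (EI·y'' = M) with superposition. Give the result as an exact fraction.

y(2) = -221873/56250000 m

Load 1 — applied couple M₀=-11 kN·m at a=16/3 m (b=L-a=8/3):
  y_1 = (M₀x³/(6L)+C₁x)/EI  [x≤a] with C₁=M₀(3b²-L²)/(6L)=88/9 = ((-11)·2³/(6·8)+(88/9)·2)/50000 = 319/900000 m
Load 2 — uniform load w=3 kN/m over full span:
  y_2 = -wx(L³-2Lx²+x³)/(24EI) = -3·2·(8³-2·8·2²+2³)/(24·50000) = -57/25000 m
Load 3 — point force P=7 kN at a=24/5 m (b=L-a=16/5):
  y_3 = -Pbx(L²-b²-x²)/(6LEI)  [x≤a] = -7·(16/5)·2·(8²-(16/5)²-2²)/(6·8·50000) = -2177/2343750 m
Load 4 — triangular load w₀=3 kN/m (0→w₀ over full span):
  y_4 = -w₀x(7L⁴-10L²x²+3x⁴)/(360LEI) = -3·2·(7·8⁴-10·8²·2²+3·2⁴)/(360·8·50000) = -109/100000 m
Superposition: y = Σ y_i = -221873/56250000 m ≈ -0.003944 m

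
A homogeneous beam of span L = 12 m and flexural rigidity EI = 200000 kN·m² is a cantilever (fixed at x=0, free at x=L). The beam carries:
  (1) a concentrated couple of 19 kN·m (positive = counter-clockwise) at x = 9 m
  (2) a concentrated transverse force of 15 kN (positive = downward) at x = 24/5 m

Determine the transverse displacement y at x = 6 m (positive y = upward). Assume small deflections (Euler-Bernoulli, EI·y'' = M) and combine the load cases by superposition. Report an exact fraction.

Load 1 — applied couple M₀=19 kN·m at a=9 m (b=L-a=3):
  y_1 = M₀x²/(2EI)  [x≤a] = 19·6²/(2·200000) = 171/100000 m
Load 2 — point force P=15 kN at a=24/5 m (b=L-a=36/5):
  y_2 = -Pa²(3x-a)/(6EI)  [x>a] = -15·(24/5)²·(3·6-(24/5))/(6·200000) = -297/78125 m
Superposition: y = Σ y_i = -5229/2500000 m ≈ -0.002092 m

y(6) = -5229/2500000 m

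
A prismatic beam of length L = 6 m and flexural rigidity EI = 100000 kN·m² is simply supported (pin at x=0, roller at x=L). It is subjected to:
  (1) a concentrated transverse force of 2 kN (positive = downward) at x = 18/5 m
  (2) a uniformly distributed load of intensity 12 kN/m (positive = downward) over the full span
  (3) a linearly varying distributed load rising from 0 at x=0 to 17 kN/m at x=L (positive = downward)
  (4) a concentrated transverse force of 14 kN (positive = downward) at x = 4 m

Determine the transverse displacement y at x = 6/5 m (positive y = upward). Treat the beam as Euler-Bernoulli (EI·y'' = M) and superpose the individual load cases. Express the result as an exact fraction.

y(6/5) = -1372513/585937500 m

Load 1 — point force P=2 kN at a=18/5 m (b=L-a=12/5):
  y_1 = -Pbx(L²-b²-x²)/(6LEI)  [x≤a] = -2·(12/5)·(6/5)·(6²-(12/5)²-(6/5)²)/(6·6·100000) = -18/390625 m
Load 2 — uniform load w=12 kN/m over full span:
  y_2 = -wx(L³-2Lx²+x³)/(24EI) = -12·(6/5)·(6³-2·6·(6/5)²+(6/5)³)/(24·100000) = -2349/1953125 m
Load 3 — triangular load w₀=17 kN/m (0→w₀ over full span):
  y_3 = -w₀x(7L⁴-10L²x²+3x⁴)/(360LEI) = -17·(6/5)·(7·6⁴-10·6²·(6/5)²+3·(6/5)⁴)/(360·6·100000) = -39474/48828125 m
Load 4 — point force P=14 kN at a=4 m (b=L-a=2):
  y_4 = -Pbx(L²-b²-x²)/(6LEI)  [x≤a] = -14·2·(6/5)·(6²-2²-(6/5)²)/(6·6·100000) = -1337/4687500 m
Superposition: y = Σ y_i = -1372513/585937500 m ≈ -0.002342 m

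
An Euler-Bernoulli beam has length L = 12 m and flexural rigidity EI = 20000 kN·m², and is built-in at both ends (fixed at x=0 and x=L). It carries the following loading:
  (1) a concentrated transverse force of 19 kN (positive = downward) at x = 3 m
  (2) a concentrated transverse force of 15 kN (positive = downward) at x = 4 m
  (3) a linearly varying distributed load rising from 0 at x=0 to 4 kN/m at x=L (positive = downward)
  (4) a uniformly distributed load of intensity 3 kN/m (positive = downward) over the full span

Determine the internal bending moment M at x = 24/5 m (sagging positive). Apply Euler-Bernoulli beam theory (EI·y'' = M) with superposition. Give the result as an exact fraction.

M(24/5) = 302461/6000 kN·m

Load 1 — point force P=19 kN at a=3 m (b=L-a=9):
  M_1 = Pa²(a+3b)(L-x)/L³ - Pa²b/L²  [x>a] = 19·3²·(3+3·9)·(12-(24/5))/12³ - 19·3²·9/12² = 171/16 kN·m
Load 2 — point force P=15 kN at a=4 m (b=L-a=8):
  M_2 = Pa²(a+3b)(L-x)/L³ - Pa²b/L²  [x>a] = 15·4²·(4+3·8)·(12-(24/5))/12³ - 15·4²·8/12² = 44/3 kN·m
Load 3 — triangular load w₀=4 kN/m (0→w₀ over full span):
  M_3 = 3w₀Lx/20 - w₀L²/30 - w₀x³/(6L) = 3·4·12·(24/5)/20 - 4·12²/30 - 4·(24/5)³/(6·12) = 1152/125 kN·m
Load 4 — uniform load w=3 kN/m over full span:
  M_4 = wLx/2 - wL²/12 - wx²/2 = 3·12·(24/5)/2 - 3·12²/12 - 3·(24/5)²/2 = 396/25 kN·m
Superposition: M = Σ M_i = 302461/6000 kN·m ≈ 50.410167 kN·m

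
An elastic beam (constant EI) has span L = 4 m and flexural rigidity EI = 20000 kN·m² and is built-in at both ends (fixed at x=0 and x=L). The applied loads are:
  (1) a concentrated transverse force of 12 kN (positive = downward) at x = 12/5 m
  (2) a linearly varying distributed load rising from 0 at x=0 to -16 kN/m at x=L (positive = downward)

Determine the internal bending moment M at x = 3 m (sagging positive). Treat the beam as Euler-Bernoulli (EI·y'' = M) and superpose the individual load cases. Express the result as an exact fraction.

Load 1 — point force P=12 kN at a=12/5 m (b=L-a=8/5):
  M_1 = Pa²(a+3b)(L-x)/L³ - Pa²b/L²  [x>a] = 12·(12/5)²·((12/5)+3·(8/5))·(4-3)/4³ - 12·(12/5)²·(8/5)/4² = 108/125 kN·m
Load 2 — triangular load w₀=-16 kN/m (0→w₀ over full span):
  M_2 = 3w₀Lx/20 - w₀L²/30 - w₀x³/(6L) = 3·(-16)·4·3/20 - (-16)·4²/30 - (-16)·3³/(6·4) = -34/15 kN·m
Superposition: M = Σ M_i = -526/375 kN·m ≈ -1.402667 kN·m

M(3) = -526/375 kN·m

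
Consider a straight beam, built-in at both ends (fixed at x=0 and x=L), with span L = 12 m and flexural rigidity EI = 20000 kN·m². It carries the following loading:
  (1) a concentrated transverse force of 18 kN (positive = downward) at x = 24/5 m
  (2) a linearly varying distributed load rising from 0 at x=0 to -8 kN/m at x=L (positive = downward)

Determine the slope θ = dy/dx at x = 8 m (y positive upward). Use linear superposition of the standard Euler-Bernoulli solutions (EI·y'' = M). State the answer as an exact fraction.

Load 1 — point force P=18 kN at a=24/5 m (b=L-a=36/5):
  θ_1 = Pa²(L-x)(2bL-(3b+a)(L-x))/(2L³EI)  [x>a] = 18·(24/5)²·(12-8)·(2·(36/5)·12-(3·(36/5)+(24/5))·(12-8))/(2·12³·20000) = 126/78125 rad
Load 2 — triangular load w₀=-8 kN/m (0→w₀ over full span):
  θ_2 = -w₀(2x(L-x)(L-2x)(x+2L)+x²(L-x)²)/(120LEI) = -(-8)·(2·8·(12-8)·(12-2·8)·(8+2·12)+8²·(12-8)²)/(120·12·20000) = -56/28125 rad
Superposition: θ = Σ θ_i = -266/703125 rad ≈ -0.000378 rad

θ(8) = -266/703125 rad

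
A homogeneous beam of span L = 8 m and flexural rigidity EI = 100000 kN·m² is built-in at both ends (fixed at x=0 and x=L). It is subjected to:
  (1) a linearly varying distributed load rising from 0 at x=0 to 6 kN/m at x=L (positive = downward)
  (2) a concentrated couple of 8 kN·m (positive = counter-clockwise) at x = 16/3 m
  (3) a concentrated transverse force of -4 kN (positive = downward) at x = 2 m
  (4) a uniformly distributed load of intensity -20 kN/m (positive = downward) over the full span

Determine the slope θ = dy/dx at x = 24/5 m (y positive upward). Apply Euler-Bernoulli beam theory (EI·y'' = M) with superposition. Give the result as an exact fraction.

Load 1 — triangular load w₀=6 kN/m (0→w₀ over full span):
  θ_1 = -w₀(2x(L-x)(L-2x)(x+2L)+x²(L-x)²)/(120LEI) = -6·(2·(24/5)·(8-(24/5))·(8-2·(24/5))·((24/5)+2·8)+(24/5)²·(8-(24/5))²)/(120·8·100000) = 96/1953125 rad
Load 2 — applied couple M₀=8 kN·m at a=16/3 m (b=L-a=8/3):
  θ_2 = (R_Ax²/2 - M_Ax)/EI  [x≤a] with R_A=4/3, M_A=8/3 = ((4/3)·(24/5)²/2 - (8/3)·(24/5))/100000 = 2/78125 rad
Load 3 — point force P=-4 kN at a=2 m (b=L-a=6):
  θ_3 = Pa²(L-x)(2bL-(3b+a)(L-x))/(2L³EI)  [x>a] = (-4)·2²·(8-(24/5))·(2·6·8-(3·6+2)·(8-(24/5)))/(2·8³·100000) = -1/62500 rad
Load 4 — uniform load w=-20 kN/m over full span:
  θ_4 = -wx(L-x)(L-2x)/(12EI) = -(-20)·(24/5)·(8-(24/5))·(8-2·(24/5))/(12·100000) = -32/78125 rad
Superposition: θ = Σ θ_i = -2741/7812500 rad ≈ -0.000351 rad

θ(24/5) = -2741/7812500 rad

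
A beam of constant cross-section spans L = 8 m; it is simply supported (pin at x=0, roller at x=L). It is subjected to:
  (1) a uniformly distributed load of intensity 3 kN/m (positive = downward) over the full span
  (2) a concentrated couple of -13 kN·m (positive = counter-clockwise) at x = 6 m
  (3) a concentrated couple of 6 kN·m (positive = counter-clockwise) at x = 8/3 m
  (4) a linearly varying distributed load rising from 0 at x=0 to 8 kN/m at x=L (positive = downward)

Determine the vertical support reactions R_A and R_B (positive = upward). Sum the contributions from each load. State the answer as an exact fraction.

R_A = 523/24 kN, R_B = 821/24 kN

Load 1 — uniform load w=3 kN/m over full span:
  R_A = wL/2 = 3·8/2 = 12 kN
  R_B = wL/2 = 3·8/2 = 12 kN
Load 2 — applied couple M₀=-13 kN·m at a=6 m (b=L-a=2):
  R_A = M₀/L = (-13)/8 = -13/8 kN
  R_B = -M₀/L = -(-13)/8 = 13/8 kN
Load 3 — applied couple M₀=6 kN·m at a=8/3 m (b=L-a=16/3):
  R_A = M₀/L = 6/8 = 3/4 kN
  R_B = -M₀/L = -6/8 = -3/4 kN
Load 4 — triangular load w₀=8 kN/m (0→w₀ over full span):
  R_A = w₀L/6 = 8·8/6 = 32/3 kN
  R_B = w₀L/3 = 8·8/3 = 64/3 kN
Superposition: R_A = 523/24 kN, R_B = 821/24 kN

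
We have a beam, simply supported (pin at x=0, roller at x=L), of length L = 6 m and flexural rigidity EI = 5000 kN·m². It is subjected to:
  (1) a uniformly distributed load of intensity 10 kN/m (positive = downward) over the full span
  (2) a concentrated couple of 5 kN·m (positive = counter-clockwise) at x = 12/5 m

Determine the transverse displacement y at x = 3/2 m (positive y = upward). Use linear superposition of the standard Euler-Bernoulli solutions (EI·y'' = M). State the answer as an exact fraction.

y(3/2) = -38133/1600000 m

Load 1 — uniform load w=10 kN/m over full span:
  y_1 = -wx(L³-2Lx²+x³)/(24EI) = -10·(3/2)·(6³-2·6·(3/2)²+(3/2)³)/(24·5000) = -1539/64000 m
Load 2 — applied couple M₀=5 kN·m at a=12/5 m (b=L-a=18/5):
  y_2 = (M₀x³/(6L)+C₁x)/EI  [x≤a] with C₁=M₀(3b²-L²)/(6L)=2/5 = (5·(3/2)³/(6·6)+(2/5)·(3/2))/5000 = 171/800000 m
Superposition: y = Σ y_i = -38133/1600000 m ≈ -0.023833 m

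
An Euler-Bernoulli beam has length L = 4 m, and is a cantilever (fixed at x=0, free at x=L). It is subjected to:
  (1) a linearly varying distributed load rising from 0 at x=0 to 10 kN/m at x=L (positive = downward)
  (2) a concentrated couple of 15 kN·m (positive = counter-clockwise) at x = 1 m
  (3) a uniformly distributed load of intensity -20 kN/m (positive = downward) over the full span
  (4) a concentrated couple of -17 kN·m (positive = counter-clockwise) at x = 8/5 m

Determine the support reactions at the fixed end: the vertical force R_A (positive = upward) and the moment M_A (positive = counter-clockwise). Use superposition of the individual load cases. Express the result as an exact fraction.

R_A = -60 kN, M_A = -314/3 kN·m

Load 1 — triangular load w₀=10 kN/m (0→w₀ over full span):
  R_A = w₀L/2 = 10·4/2 = 20 kN
  M_A = w₀L²/3 = 10·4²/3 = 160/3 kN·m
Load 2 — applied couple M₀=15 kN·m at a=1 m (b=L-a=3):
  R_A = 0 kN
  M_A = -M₀ = -15 kN·m
Load 3 — uniform load w=-20 kN/m over full span:
  R_A = wL = (-20)·4 = -80 kN
  M_A = wL²/2 = (-20)·4²/2 = -160 kN·m
Load 4 — applied couple M₀=-17 kN·m at a=8/5 m (b=L-a=12/5):
  R_A = 0 kN
  M_A = -M₀ = -(-17) = 17 kN·m
Superposition: R_A = -60 kN, M_A = -314/3 kN·m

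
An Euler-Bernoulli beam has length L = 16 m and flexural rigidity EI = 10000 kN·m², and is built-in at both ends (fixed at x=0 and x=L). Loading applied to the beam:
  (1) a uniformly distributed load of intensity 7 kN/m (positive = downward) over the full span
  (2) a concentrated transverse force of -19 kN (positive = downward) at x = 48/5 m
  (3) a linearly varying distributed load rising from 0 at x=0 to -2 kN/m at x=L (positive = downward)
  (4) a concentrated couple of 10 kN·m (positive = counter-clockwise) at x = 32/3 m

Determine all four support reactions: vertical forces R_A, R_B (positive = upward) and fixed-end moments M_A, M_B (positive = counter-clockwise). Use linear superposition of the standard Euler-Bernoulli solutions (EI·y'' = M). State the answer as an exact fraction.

R_A = 34009/750 kN, M_A = 13302/125 kN·m, R_B = 23741/750 kN, M_B = -29984/375 kN·m

Load 1 — uniform load w=7 kN/m over full span:
  R_A = wL/2 = 7·16/2 = 56 kN
  M_A = wL²/12 = 7·16²/12 = 448/3 kN·m
  R_B = wL/2 = 7·16/2 = 56 kN
  M_B = -wL²/12 = -7·16²/12 = -448/3 kN·m
Load 2 — point force P=-19 kN at a=48/5 m (b=L-a=32/5):
  R_A = Pb²(3a+b)/L³ = (-19)·(32/5)²·(3·(48/5)+(32/5))/16³ = -836/125 kN
  M_A = Pab²/L² = (-19)·(48/5)·(32/5)²/16² = -3648/125 kN·m
  R_B = Pa²(a+3b)/L³ = (-19)·(48/5)²·((48/5)+3·(32/5))/16³ = -1539/125 kN
  M_B = -Pa²b/L² = -(-19)·(48/5)²·(32/5)/16² = 5472/125 kN·m
Load 3 — triangular load w₀=-2 kN/m (0→w₀ over full span):
  R_A = 3w₀L/20 = 3·(-2)·16/20 = -24/5 kN
  M_A = w₀L²/30 = (-2)·16²/30 = -256/15 kN·m
  R_B = 7w₀L/20 = 7·(-2)·16/20 = -56/5 kN
  M_B = -w₀L²/20 = -(-2)·16²/20 = 128/5 kN·m
Load 4 — applied couple M₀=10 kN·m at a=32/3 m (b=L-a=16/3):
  R_A = 6M₀ab/L³ = 6·10·(32/3)·(16/3)/16³ = 5/6 kN
  M_A = M₀b(2a-b)/L² = 10·(16/3)·(2·(32/3)-(16/3))/16² = 10/3 kN·m
  R_B = -6M₀ab/L³ = -6·10·(32/3)·(16/3)/16³ = -5/6 kN
  M_B = M₀a(2b-a)/L² = 10·(32/3)·(2·(16/3)-(32/3))/16² = 0 kN·m
Superposition: R_A = 34009/750 kN, M_A = 13302/125 kN·m, R_B = 23741/750 kN, M_B = -29984/375 kN·m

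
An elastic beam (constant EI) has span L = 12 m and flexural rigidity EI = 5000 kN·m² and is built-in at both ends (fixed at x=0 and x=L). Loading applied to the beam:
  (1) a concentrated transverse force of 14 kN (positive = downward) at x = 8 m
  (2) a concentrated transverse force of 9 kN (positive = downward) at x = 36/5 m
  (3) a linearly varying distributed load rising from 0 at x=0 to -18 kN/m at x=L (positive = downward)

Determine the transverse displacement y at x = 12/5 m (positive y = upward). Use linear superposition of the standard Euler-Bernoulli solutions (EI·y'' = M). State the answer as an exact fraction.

y(12/5) = 146648/5859375 m

Load 1 — point force P=14 kN at a=8 m (b=L-a=4):
  y_1 = -Pb²x²(3aL-(3a+b)x)/(6L³EI)  [x≤a] = -14·4²·(12/5)²·(3·8·12-(3·8+4)·(12/5))/(6·12³·5000) = -1288/234375 m
Load 2 — point force P=9 kN at a=36/5 m (b=L-a=24/5):
  y_2 = -Pb²x²(3aL-(3a+b)x)/(6L³EI)  [x≤a] = -9·(24/5)²·(12/5)²·(3·(36/5)·12-(3·(36/5)+(24/5))·(12/5))/(6·12³·5000) = -44064/9765625 m
Load 3 — triangular load w₀=-18 kN/m (0→w₀ over full span):
  y_3 = -w₀x²(L-x)²(x+2L)/(120LEI) = -(-18)·(12/5)²·(12-(12/5))²·((12/5)+2·12)/(120·12·5000) = 342144/9765625 m
Superposition: y = Σ y_i = 146648/5859375 m ≈ 0.025028 m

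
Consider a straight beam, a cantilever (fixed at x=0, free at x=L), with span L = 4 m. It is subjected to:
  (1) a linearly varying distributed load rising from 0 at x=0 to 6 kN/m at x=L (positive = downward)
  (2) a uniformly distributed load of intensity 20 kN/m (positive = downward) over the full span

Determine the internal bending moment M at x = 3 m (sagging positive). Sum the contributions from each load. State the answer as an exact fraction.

Load 1 — triangular load w₀=6 kN/m (0→w₀ over full span):
  M_1 = w₀Lx/2 - w₀L²/3 - w₀x³/(6L) = 6·4·3/2 - 6·4²/3 - 6·3³/(6·4) = -11/4 kN·m
Load 2 — uniform load w=20 kN/m over full span:
  M_2 = -w(L-x)²/2 = -20·(4-3)²/2 = -10 kN·m
Superposition: M = Σ M_i = -51/4 kN·m ≈ -12.750000 kN·m

M(3) = -51/4 kN·m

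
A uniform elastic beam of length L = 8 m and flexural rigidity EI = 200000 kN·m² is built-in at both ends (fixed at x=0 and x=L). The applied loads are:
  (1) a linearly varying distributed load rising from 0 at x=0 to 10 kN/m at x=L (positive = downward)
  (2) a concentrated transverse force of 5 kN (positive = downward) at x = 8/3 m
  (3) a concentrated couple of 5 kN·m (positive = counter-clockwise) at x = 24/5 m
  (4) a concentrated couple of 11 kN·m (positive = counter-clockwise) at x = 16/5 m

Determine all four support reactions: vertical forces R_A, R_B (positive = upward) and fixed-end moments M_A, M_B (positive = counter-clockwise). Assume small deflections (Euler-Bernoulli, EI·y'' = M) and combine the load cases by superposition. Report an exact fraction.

Load 1 — triangular load w₀=10 kN/m (0→w₀ over full span):
  R_A = 3w₀L/20 = 3·10·8/20 = 12 kN
  M_A = w₀L²/30 = 10·8²/30 = 64/3 kN·m
  R_B = 7w₀L/20 = 7·10·8/20 = 28 kN
  M_B = -w₀L²/20 = -10·8²/20 = -32 kN·m
Load 2 — point force P=5 kN at a=8/3 m (b=L-a=16/3):
  R_A = Pb²(3a+b)/L³ = 5·(16/3)²·(3·(8/3)+(16/3))/8³ = 100/27 kN
  M_A = Pab²/L² = 5·(8/3)·(16/3)²/8² = 160/27 kN·m
  R_B = Pa²(a+3b)/L³ = 5·(8/3)²·((8/3)+3·(16/3))/8³ = 35/27 kN
  M_B = -Pa²b/L² = -5·(8/3)²·(16/3)/8² = -80/27 kN·m
Load 3 — applied couple M₀=5 kN·m at a=24/5 m (b=L-a=16/5):
  R_A = 6M₀ab/L³ = 6·5·(24/5)·(16/5)/8³ = 9/10 kN
  M_A = M₀b(2a-b)/L² = 5·(16/5)·(2·(24/5)-(16/5))/8² = 8/5 kN·m
  R_B = -6M₀ab/L³ = -6·5·(24/5)·(16/5)/8³ = -9/10 kN
  M_B = M₀a(2b-a)/L² = 5·(24/5)·(2·(16/5)-(24/5))/8² = 3/5 kN·m
Load 4 — applied couple M₀=11 kN·m at a=16/5 m (b=L-a=24/5):
  R_A = 6M₀ab/L³ = 6·11·(16/5)·(24/5)/8³ = 99/50 kN
  M_A = M₀b(2a-b)/L² = 11·(24/5)·(2·(16/5)-(24/5))/8² = 33/25 kN·m
  R_B = -6M₀ab/L³ = -6·11·(16/5)·(24/5)/8³ = -99/50 kN
  M_B = M₀a(2b-a)/L² = 11·(16/5)·(2·(24/5)-(16/5))/8² = 88/25 kN·m
Superposition: R_A = 12544/675 kN, M_A = 20371/675 kN·m, R_B = 17831/675 kN, M_B = -20819/675 kN·m

R_A = 12544/675 kN, M_A = 20371/675 kN·m, R_B = 17831/675 kN, M_B = -20819/675 kN·m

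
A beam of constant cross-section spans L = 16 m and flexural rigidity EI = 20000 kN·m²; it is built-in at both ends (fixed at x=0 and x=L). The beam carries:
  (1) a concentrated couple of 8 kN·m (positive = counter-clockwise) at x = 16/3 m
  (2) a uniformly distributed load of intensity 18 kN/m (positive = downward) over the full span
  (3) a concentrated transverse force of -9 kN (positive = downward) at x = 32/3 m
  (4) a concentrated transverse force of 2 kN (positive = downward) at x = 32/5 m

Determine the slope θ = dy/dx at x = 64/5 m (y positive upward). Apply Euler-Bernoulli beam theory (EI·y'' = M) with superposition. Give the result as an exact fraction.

Load 1 — applied couple M₀=8 kN·m at a=16/3 m (b=L-a=32/3):
  θ_1 = (R_Ax²/2 - M_Ax - M₀(x-a))/EI  [x>a] with R_A=2/3, M_A=0 = ((2/3)·(64/5)²/2 - 0·(64/5) - 8·((64/5)-(16/3)))/20000 = -4/15625 rad
Load 2 — uniform load w=18 kN/m over full span:
  θ_2 = -wx(L-x)(L-2x)/(12EI) = -18·(64/5)·(16-(64/5))·(16-2·(64/5))/(12·20000) = 2304/78125 rad
Load 3 — point force P=-9 kN at a=32/3 m (b=L-a=16/3):
  θ_3 = Pa²(L-x)(2bL-(3b+a)(L-x))/(2L³EI)  [x>a] = (-9)·(32/3)²·(16-(64/5))·(2·(16/3)·16-(3·(16/3)+(32/3))·(16-(64/5)))/(2·16³·20000) = -16/9375 rad
Load 4 — point force P=2 kN at a=32/5 m (b=L-a=48/5):
  θ_4 = Pa²(L-x)(2bL-(3b+a)(L-x))/(2L³EI)  [x>a] = 2·(32/5)²·(16-(64/5))·(2·(48/5)·16-(3·(48/5)+(32/5))·(16-(64/5)))/(2·16³·20000) = 608/1953125 rad
Superposition: θ = Σ θ_i = 163124/5859375 rad ≈ 0.027840 rad

θ(64/5) = 163124/5859375 rad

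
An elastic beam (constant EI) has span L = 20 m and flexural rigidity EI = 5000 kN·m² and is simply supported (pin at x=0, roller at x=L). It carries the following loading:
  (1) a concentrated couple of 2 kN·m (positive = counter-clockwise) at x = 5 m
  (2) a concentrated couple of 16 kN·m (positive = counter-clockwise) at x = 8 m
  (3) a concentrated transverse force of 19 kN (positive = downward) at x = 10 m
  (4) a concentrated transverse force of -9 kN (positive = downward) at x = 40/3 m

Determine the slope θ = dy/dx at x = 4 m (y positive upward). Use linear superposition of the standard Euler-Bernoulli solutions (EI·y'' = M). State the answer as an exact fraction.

Load 1 — applied couple M₀=2 kN·m at a=5 m (b=L-a=15):
  θ_1 = (M₀x²/(2L)+C₁)/EI  [x≤a] with C₁=M₀(3b²-L²)/(6L)=55/12 = (2·4²/(2·20)+(55/12))/5000 = 323/300000 rad
Load 2 — applied couple M₀=16 kN·m at a=8 m (b=L-a=12):
  θ_2 = (M₀x²/(2L)+C₁)/EI  [x≤a] with C₁=M₀(3b²-L²)/(6L)=64/15 = (16·4²/(2·20)+(64/15))/5000 = 4/1875 rad
Load 3 — point force P=19 kN at a=10 m (b=L-a=10):
  θ_3 = -Pb(L²-b²-3x²)/(6LEI)  [x≤a] = -19·10·(20²-10²-3·4²)/(6·20·5000) = -399/5000 rad
Load 4 — point force P=-9 kN at a=40/3 m (b=L-a=20/3):
  θ_4 = -Pb(L²-b²-3x²)/(6LEI)  [x≤a] = -(-9)·(20/3)·(20²-(20/3)²-3·4²)/(6·20·5000) = 173/5625 rad
Superposition: θ = Σ θ_i = -41251/900000 rad ≈ -0.045834 rad

θ(4) = -41251/900000 rad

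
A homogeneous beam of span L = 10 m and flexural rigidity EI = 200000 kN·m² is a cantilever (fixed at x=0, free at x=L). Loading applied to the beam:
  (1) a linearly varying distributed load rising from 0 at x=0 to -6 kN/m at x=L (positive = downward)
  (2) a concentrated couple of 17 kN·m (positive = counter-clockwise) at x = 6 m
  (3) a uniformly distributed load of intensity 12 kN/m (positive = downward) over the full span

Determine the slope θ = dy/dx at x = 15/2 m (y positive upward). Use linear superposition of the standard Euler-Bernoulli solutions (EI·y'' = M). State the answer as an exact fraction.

θ(15/2) = -144819/25600000 rad

Load 1 — triangular load w₀=-6 kN/m (0→w₀ over full span):
  θ_1 = (w₀Lx²/4-w₀L²x/3-w₀x⁴/(24L))/EI = ((-6)·10·(15/2)²/4-(-6)·10²·(15/2)/3-(-6)·(15/2)⁴/(24·10))/200000 = 753/204800 rad
Load 2 — applied couple M₀=17 kN·m at a=6 m (b=L-a=4):
  θ_2 = M₀a/EI  [x>a] = 17·6/200000 = 51/100000 rad
Load 3 — uniform load w=12 kN/m over full span:
  θ_3 = -wx(x²-3Lx+3L²)/(6EI) = -12·(15/2)·((15/2)²-3·10·(15/2)+3·10²)/(6·200000) = -63/6400 rad
Superposition: θ = Σ θ_i = -144819/25600000 rad ≈ -0.005657 rad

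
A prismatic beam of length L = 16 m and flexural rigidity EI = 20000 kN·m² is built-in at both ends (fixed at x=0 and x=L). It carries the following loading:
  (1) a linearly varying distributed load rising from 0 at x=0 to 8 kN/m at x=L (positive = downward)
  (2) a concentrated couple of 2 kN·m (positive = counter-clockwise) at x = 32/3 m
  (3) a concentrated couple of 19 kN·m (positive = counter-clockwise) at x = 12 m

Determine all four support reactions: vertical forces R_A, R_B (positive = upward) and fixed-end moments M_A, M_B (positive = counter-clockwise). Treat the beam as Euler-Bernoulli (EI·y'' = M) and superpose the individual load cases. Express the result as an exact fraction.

Load 1 — triangular load w₀=8 kN/m (0→w₀ over full span):
  R_A = 3w₀L/20 = 3·8·16/20 = 96/5 kN
  M_A = w₀L²/30 = 8·16²/30 = 1024/15 kN·m
  R_B = 7w₀L/20 = 7·8·16/20 = 224/5 kN
  M_B = -w₀L²/20 = -8·16²/20 = -512/5 kN·m
Load 2 — applied couple M₀=2 kN·m at a=32/3 m (b=L-a=16/3):
  R_A = 6M₀ab/L³ = 6·2·(32/3)·(16/3)/16³ = 1/6 kN
  M_A = M₀b(2a-b)/L² = 2·(16/3)·(2·(32/3)-(16/3))/16² = 2/3 kN·m
  R_B = -6M₀ab/L³ = -6·2·(32/3)·(16/3)/16³ = -1/6 kN
  M_B = M₀a(2b-a)/L² = 2·(32/3)·(2·(16/3)-(32/3))/16² = 0 kN·m
Load 3 — applied couple M₀=19 kN·m at a=12 m (b=L-a=4):
  R_A = 6M₀ab/L³ = 6·19·12·4/16³ = 171/128 kN
  M_A = M₀b(2a-b)/L² = 19·4·(2·12-4)/16² = 95/16 kN·m
  R_B = -6M₀ab/L³ = -6·19·12·4/16³ = -171/128 kN
  M_B = M₀a(2b-a)/L² = 19·12·(2·4-12)/16² = -57/16 kN·m
Superposition: R_A = 39749/1920 kN, M_A = 17969/240 kN·m, R_B = 83131/1920 kN, M_B = -8477/80 kN·m

R_A = 39749/1920 kN, M_A = 17969/240 kN·m, R_B = 83131/1920 kN, M_B = -8477/80 kN·m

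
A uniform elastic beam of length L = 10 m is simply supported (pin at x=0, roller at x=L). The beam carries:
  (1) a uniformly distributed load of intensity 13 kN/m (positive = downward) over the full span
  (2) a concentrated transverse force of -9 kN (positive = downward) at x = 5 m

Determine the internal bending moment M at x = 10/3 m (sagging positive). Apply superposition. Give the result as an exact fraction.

M(10/3) = 1165/9 kN·m

Load 1 — uniform load w=13 kN/m over full span:
  M_1 = wx(L-x)/2 = 13·(10/3)·(10-(10/3))/2 = 1300/9 kN·m
Load 2 — point force P=-9 kN at a=5 m (b=L-a=5):
  M_2 = Pbx/L  [x≤a] = (-9)·5·(10/3)/10 = -15 kN·m
Superposition: M = Σ M_i = 1165/9 kN·m ≈ 129.444444 kN·m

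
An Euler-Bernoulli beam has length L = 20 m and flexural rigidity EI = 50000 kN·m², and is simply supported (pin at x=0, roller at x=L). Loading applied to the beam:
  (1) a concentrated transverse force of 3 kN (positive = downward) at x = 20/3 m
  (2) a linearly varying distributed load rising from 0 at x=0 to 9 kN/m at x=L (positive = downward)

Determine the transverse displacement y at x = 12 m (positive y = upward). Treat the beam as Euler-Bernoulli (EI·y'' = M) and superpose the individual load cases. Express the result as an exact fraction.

y(12) = -400016/2109375 m

Load 1 — point force P=3 kN at a=20/3 m (b=L-a=40/3):
  y_1 = -Pa(L-x)(2Lx-a²-x²)/(6LEI)  [x>a] = -3·(20/3)·(20-12)·(2·20·12-(20/3)²-12²)/(6·20·50000) = -656/84375 m
Load 2 — triangular load w₀=9 kN/m (0→w₀ over full span):
  y_2 = -w₀x(7L⁴-10L²x²+3x⁴)/(360LEI) = -9·12·(7·20⁴-10·20²·12²+3·12⁴)/(360·20·50000) = -14208/78125 m
Superposition: y = Σ y_i = -400016/2109375 m ≈ -0.189637 m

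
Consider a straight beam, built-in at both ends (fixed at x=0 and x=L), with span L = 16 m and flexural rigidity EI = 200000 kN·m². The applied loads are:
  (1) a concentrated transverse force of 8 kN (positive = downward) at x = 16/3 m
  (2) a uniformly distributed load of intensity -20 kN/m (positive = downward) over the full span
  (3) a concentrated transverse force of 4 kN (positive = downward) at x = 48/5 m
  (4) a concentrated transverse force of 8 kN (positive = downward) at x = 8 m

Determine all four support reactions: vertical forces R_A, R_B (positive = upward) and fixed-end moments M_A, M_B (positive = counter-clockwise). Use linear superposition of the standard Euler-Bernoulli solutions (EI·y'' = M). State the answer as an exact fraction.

Load 1 — point force P=8 kN at a=16/3 m (b=L-a=32/3):
  R_A = Pb²(3a+b)/L³ = 8·(32/3)²·(3·(16/3)+(32/3))/16³ = 160/27 kN
  M_A = Pab²/L² = 8·(16/3)·(32/3)²/16² = 512/27 kN·m
  R_B = Pa²(a+3b)/L³ = 8·(16/3)²·((16/3)+3·(32/3))/16³ = 56/27 kN
  M_B = -Pa²b/L² = -8·(16/3)²·(32/3)/16² = -256/27 kN·m
Load 2 — uniform load w=-20 kN/m over full span:
  R_A = wL/2 = (-20)·16/2 = -160 kN
  M_A = wL²/12 = (-20)·16²/12 = -1280/3 kN·m
  R_B = wL/2 = (-20)·16/2 = -160 kN
  M_B = -wL²/12 = -(-20)·16²/12 = 1280/3 kN·m
Load 3 — point force P=4 kN at a=48/5 m (b=L-a=32/5):
  R_A = Pb²(3a+b)/L³ = 4·(32/5)²·(3·(48/5)+(32/5))/16³ = 176/125 kN
  M_A = Pab²/L² = 4·(48/5)·(32/5)²/16² = 768/125 kN·m
  R_B = Pa²(a+3b)/L³ = 4·(48/5)²·((48/5)+3·(32/5))/16³ = 324/125 kN
  M_B = -Pa²b/L² = -4·(48/5)²·(32/5)/16² = -1152/125 kN·m
Load 4 — point force P=8 kN at a=8 m (b=L-a=8):
  R_A = Pb²(3a+b)/L³ = 8·8²·(3·8+8)/16³ = 4 kN
  M_A = Pab²/L² = 8·8·8²/16² = 16 kN·m
  R_B = Pa²(a+3b)/L³ = 8·8²·(8+3·8)/16³ = 4 kN
  M_B = -Pa²b/L² = -8·8²·8/16² = -16 kN·m
Superposition: R_A = -501748/3375 kN, M_A = -1301264/3375 kN·m, R_B = -510752/3375 kN, M_B = 1322896/3375 kN·m

R_A = -501748/3375 kN, M_A = -1301264/3375 kN·m, R_B = -510752/3375 kN, M_B = 1322896/3375 kN·m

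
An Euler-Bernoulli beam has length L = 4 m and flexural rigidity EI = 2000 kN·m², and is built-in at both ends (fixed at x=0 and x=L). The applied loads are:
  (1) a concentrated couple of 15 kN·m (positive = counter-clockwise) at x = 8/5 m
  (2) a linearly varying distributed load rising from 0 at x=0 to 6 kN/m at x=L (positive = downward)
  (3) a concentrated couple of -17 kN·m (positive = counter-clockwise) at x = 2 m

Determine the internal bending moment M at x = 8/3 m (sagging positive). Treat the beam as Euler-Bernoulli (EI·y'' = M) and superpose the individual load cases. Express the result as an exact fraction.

M(8/3) = 379/108 kN·m

Load 1 — applied couple M₀=15 kN·m at a=8/5 m (b=L-a=12/5):
  M_1 = R_Ax - M_A - M₀  [x>a] with R_A=27/5, M_A=9/5 = (27/5)·(8/3) - (9/5) - 15 = -12/5 kN·m
Load 2 — triangular load w₀=6 kN/m (0→w₀ over full span):
  M_2 = 3w₀Lx/20 - w₀L²/30 - w₀x³/(6L) = 3·6·4·(8/3)/20 - 6·4²/30 - 6·(8/3)³/(6·4) = 224/135 kN·m
Load 3 — applied couple M₀=-17 kN·m at a=2 m (b=L-a=2):
  M_3 = R_Ax - M_A - M₀  [x>a] with R_A=-51/8, M_A=-17/4 = (-51/8)·(8/3) - (-17/4) - (-17) = 17/4 kN·m
Superposition: M = Σ M_i = 379/108 kN·m ≈ 3.509259 kN·m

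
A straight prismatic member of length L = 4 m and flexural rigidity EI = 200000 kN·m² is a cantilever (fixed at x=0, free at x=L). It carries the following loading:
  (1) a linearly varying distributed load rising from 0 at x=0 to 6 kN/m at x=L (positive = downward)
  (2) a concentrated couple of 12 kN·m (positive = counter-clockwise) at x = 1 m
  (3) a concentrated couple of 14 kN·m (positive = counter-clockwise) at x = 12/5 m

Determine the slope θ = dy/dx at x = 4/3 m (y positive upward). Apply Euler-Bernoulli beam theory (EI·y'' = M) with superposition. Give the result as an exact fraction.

Load 1 — triangular load w₀=6 kN/m (0→w₀ over full span):
  θ_1 = (w₀Lx²/4-w₀L²x/3-w₀x⁴/(24L))/EI = (6·4·(4/3)²/4-6·4²·(4/3)/3-6·(4/3)⁴/(24·4))/200000 = -163/1012500 rad
Load 2 — applied couple M₀=12 kN·m at a=1 m (b=L-a=3):
  θ_2 = M₀a/EI  [x>a] = 12·1/200000 = 3/50000 rad
Load 3 — applied couple M₀=14 kN·m at a=12/5 m (b=L-a=8/5):
  θ_3 = M₀x/EI  [x≤a] = 14·(4/3)/200000 = 7/75000 rad
Superposition: θ = Σ θ_i = -31/4050000 rad ≈ -0.000008 rad

θ(4/3) = -31/4050000 rad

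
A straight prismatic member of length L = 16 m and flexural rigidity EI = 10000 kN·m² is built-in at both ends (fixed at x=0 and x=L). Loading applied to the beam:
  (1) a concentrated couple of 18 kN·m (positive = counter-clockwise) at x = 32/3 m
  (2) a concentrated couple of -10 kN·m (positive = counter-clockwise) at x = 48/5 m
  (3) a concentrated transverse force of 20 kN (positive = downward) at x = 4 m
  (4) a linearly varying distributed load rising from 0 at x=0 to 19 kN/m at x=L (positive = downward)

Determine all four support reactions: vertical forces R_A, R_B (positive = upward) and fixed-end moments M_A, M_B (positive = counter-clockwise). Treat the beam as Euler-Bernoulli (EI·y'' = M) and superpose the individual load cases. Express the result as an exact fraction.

R_A = 2523/40 kN, M_A = 3149/15 kN·m, R_B = 4357/40 kN, M_B = -1297/5 kN·m

Load 1 — applied couple M₀=18 kN·m at a=32/3 m (b=L-a=16/3):
  R_A = 6M₀ab/L³ = 6·18·(32/3)·(16/3)/16³ = 3/2 kN
  M_A = M₀b(2a-b)/L² = 18·(16/3)·(2·(32/3)-(16/3))/16² = 6 kN·m
  R_B = -6M₀ab/L³ = -6·18·(32/3)·(16/3)/16³ = -3/2 kN
  M_B = M₀a(2b-a)/L² = 18·(32/3)·(2·(16/3)-(32/3))/16² = 0 kN·m
Load 2 — applied couple M₀=-10 kN·m at a=48/5 m (b=L-a=32/5):
  R_A = 6M₀ab/L³ = 6·(-10)·(48/5)·(32/5)/16³ = -9/10 kN
  M_A = M₀b(2a-b)/L² = (-10)·(32/5)·(2·(48/5)-(32/5))/16² = -16/5 kN·m
  R_B = -6M₀ab/L³ = -6·(-10)·(48/5)·(32/5)/16³ = 9/10 kN
  M_B = M₀a(2b-a)/L² = (-10)·(48/5)·(2·(32/5)-(48/5))/16² = -6/5 kN·m
Load 3 — point force P=20 kN at a=4 m (b=L-a=12):
  R_A = Pb²(3a+b)/L³ = 20·12²·(3·4+12)/16³ = 135/8 kN
  M_A = Pab²/L² = 20·4·12²/16² = 45 kN·m
  R_B = Pa²(a+3b)/L³ = 20·4²·(4+3·12)/16³ = 25/8 kN
  M_B = -Pa²b/L² = -20·4²·12/16² = -15 kN·m
Load 4 — triangular load w₀=19 kN/m (0→w₀ over full span):
  R_A = 3w₀L/20 = 3·19·16/20 = 228/5 kN
  M_A = w₀L²/30 = 19·16²/30 = 2432/15 kN·m
  R_B = 7w₀L/20 = 7·19·16/20 = 532/5 kN
  M_B = -w₀L²/20 = -19·16²/20 = -1216/5 kN·m
Superposition: R_A = 2523/40 kN, M_A = 3149/15 kN·m, R_B = 4357/40 kN, M_B = -1297/5 kN·m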